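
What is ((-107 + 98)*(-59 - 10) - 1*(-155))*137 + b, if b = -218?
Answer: 106094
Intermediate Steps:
((-107 + 98)*(-59 - 10) - 1*(-155))*137 + b = ((-107 + 98)*(-59 - 10) - 1*(-155))*137 - 218 = (-9*(-69) + 155)*137 - 218 = (621 + 155)*137 - 218 = 776*137 - 218 = 106312 - 218 = 106094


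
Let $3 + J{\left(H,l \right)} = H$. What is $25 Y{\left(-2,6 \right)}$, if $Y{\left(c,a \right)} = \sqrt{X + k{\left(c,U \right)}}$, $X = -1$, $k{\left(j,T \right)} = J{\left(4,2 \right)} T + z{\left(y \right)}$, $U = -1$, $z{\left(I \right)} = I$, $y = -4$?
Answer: $25 i \sqrt{6} \approx 61.237 i$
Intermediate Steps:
$J{\left(H,l \right)} = -3 + H$
$k{\left(j,T \right)} = -4 + T$ ($k{\left(j,T \right)} = \left(-3 + 4\right) T - 4 = 1 T - 4 = T - 4 = -4 + T$)
$Y{\left(c,a \right)} = i \sqrt{6}$ ($Y{\left(c,a \right)} = \sqrt{-1 - 5} = \sqrt{-6} = i \sqrt{6}$)
$25 Y{\left(-2,6 \right)} = 25 i \sqrt{6}$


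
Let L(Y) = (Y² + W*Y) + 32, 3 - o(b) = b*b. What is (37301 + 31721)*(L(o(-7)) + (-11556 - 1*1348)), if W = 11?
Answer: -777325764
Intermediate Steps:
o(b) = 3 - b² (o(b) = 3 - b*b = 3 - b²)
L(Y) = 32 + Y² + 11*Y (L(Y) = (Y² + 11*Y) + 32 = 32 + Y² + 11*Y)
(37301 + 31721)*(L(o(-7)) + (-11556 - 1*1348)) = (37301 + 31721)*((32 + (3 - 1*(-7)²)² + 11*(3 - 1*(-7)²)) + (-11556 - 1*1348)) = 69022*((32 + (3 - 1*49)² + 11*(3 - 1*49)) + (-11556 - 1348)) = 69022*((32 + (3 - 49)² + 11*(3 - 49)) - 12904) = 69022*((32 + (-46)² + 11*(-46)) - 12904) = 69022*((32 + 2116 - 506) - 12904) = 69022*(1642 - 12904) = 69022*(-11262) = -777325764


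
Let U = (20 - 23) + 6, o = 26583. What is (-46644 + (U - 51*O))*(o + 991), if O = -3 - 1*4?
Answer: -1276235016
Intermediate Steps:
O = -7 (O = -3 - 4 = -7)
U = 3 (U = -3 + 6 = 3)
(-46644 + (U - 51*O))*(o + 991) = (-46644 + (3 - 51*(-7)))*(26583 + 991) = (-46644 + (3 + 357))*27574 = (-46644 + 360)*27574 = -46284*27574 = -1276235016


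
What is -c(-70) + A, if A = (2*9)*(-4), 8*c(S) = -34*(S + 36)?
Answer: -433/2 ≈ -216.50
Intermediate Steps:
c(S) = -153 - 17*S/4 (c(S) = (-34*(S + 36))/8 = (-34*(36 + S))/8 = (-1224 - 34*S)/8 = -153 - 17*S/4)
A = -72 (A = 18*(-4) = -72)
-c(-70) + A = -(-153 - 17/4*(-70)) - 72 = -(-153 + 595/2) - 72 = -1*289/2 - 72 = -289/2 - 72 = -433/2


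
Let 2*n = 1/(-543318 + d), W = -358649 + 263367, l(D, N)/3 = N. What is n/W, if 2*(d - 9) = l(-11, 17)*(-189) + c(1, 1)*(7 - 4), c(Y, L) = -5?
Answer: 1/104454988704 ≈ 9.5735e-12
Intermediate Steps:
l(D, N) = 3*N
W = -95282
d = -4818 (d = 9 + ((3*17)*(-189) - 5*(7 - 4))/2 = 9 + (51*(-189) - 5*3)/2 = 9 + (-9639 - 15)/2 = 9 + (½)*(-9654) = 9 - 4827 = -4818)
n = -1/1096272 (n = 1/(2*(-543318 - 4818)) = (½)/(-548136) = (½)*(-1/548136) = -1/1096272 ≈ -9.1218e-7)
n/W = -1/1096272/(-95282) = -1/1096272*(-1/95282) = 1/104454988704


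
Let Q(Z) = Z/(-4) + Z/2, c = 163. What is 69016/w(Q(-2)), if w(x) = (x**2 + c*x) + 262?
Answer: 276064/723 ≈ 381.83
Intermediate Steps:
Q(Z) = Z/4 (Q(Z) = Z*(-1/4) + Z*(1/2) = -Z/4 + Z/2 = Z/4)
w(x) = 262 + x**2 + 163*x (w(x) = (x**2 + 163*x) + 262 = 262 + x**2 + 163*x)
69016/w(Q(-2)) = 69016/(262 + ((1/4)*(-2))**2 + 163*((1/4)*(-2))) = 69016/(262 + (-1/2)**2 + 163*(-1/2)) = 69016/(262 + 1/4 - 163/2) = 69016/(723/4) = 69016*(4/723) = 276064/723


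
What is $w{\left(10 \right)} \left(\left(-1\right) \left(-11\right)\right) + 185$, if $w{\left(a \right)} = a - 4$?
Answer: $251$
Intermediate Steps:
$w{\left(a \right)} = -4 + a$
$w{\left(10 \right)} \left(\left(-1\right) \left(-11\right)\right) + 185 = \left(-4 + 10\right) \left(\left(-1\right) \left(-11\right)\right) + 185 = 6 \cdot 11 + 185 = 66 + 185 = 251$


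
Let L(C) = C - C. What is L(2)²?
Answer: 0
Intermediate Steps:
L(C) = 0
L(2)² = 0² = 0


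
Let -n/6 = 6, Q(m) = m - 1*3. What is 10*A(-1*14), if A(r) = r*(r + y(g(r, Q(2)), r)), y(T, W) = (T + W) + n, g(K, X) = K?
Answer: 10920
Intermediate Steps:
Q(m) = -3 + m (Q(m) = m - 3 = -3 + m)
n = -36 (n = -6*6 = -36)
y(T, W) = -36 + T + W (y(T, W) = (T + W) - 36 = -36 + T + W)
A(r) = r*(-36 + 3*r) (A(r) = r*(r + (-36 + r + r)) = r*(r + (-36 + 2*r)) = r*(-36 + 3*r))
10*A(-1*14) = 10*(3*(-1*14)*(-12 - 1*14)) = 10*(3*(-14)*(-12 - 14)) = 10*(3*(-14)*(-26)) = 10*1092 = 10920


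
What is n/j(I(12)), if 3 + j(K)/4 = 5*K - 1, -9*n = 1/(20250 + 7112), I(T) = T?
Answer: -1/55161792 ≈ -1.8129e-8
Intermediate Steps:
n = -1/246258 (n = -1/(9*(20250 + 7112)) = -1/9/27362 = -1/9*1/27362 = -1/246258 ≈ -4.0608e-6)
j(K) = -16 + 20*K (j(K) = -12 + 4*(5*K - 1) = -12 + 4*(-1 + 5*K) = -12 + (-4 + 20*K) = -16 + 20*K)
n/j(I(12)) = -1/(246258*(-16 + 20*12)) = -1/(246258*(-16 + 240)) = -1/246258/224 = -1/246258*1/224 = -1/55161792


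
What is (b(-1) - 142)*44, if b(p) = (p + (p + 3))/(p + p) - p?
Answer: -6226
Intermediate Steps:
b(p) = -p + (3 + 2*p)/(2*p) (b(p) = (p + (3 + p))/((2*p)) - p = (3 + 2*p)*(1/(2*p)) - p = (3 + 2*p)/(2*p) - p = -p + (3 + 2*p)/(2*p))
(b(-1) - 142)*44 = ((1 - 1*(-1) + (3/2)/(-1)) - 142)*44 = ((1 + 1 + (3/2)*(-1)) - 142)*44 = ((1 + 1 - 3/2) - 142)*44 = (1/2 - 142)*44 = -283/2*44 = -6226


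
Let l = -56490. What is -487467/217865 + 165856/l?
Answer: -6367122827/1230719385 ≈ -5.1735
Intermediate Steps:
-487467/217865 + 165856/l = -487467/217865 + 165856/(-56490) = -487467*1/217865 + 165856*(-1/56490) = -487467/217865 - 82928/28245 = -6367122827/1230719385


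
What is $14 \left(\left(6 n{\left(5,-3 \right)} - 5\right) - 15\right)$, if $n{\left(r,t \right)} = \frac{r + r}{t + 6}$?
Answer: $0$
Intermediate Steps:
$n{\left(r,t \right)} = \frac{2 r}{6 + t}$
$14 \left(\left(6 n{\left(5,-3 \right)} - 5\right) - 15\right) = 14 \left(\left(6 \cdot 2 \cdot 5 \frac{1}{6 - 3} - 5\right) - 15\right) = 14 \left(\left(6 \cdot 2 \cdot 5 \cdot \frac{1}{3} - 5\right) - 15\right) = 14 \left(\left(6 \cdot \frac{10}{3} - 5\right) - 15\right) = 14 \left(\left(20 - 5\right) - 15\right) = 14 \left(15 - 15\right) = 14 \cdot 0 = 0$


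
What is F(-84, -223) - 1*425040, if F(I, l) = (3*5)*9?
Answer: -424905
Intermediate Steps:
F(I, l) = 135 (F(I, l) = 15*9 = 135)
F(-84, -223) - 1*425040 = 135 - 1*425040 = 135 - 425040 = -424905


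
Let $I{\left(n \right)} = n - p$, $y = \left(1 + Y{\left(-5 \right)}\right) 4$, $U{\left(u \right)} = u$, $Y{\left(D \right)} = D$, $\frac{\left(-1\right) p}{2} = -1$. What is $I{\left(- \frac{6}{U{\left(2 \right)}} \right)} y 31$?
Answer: $2480$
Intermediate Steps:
$p = 2$ ($p = \left(-2\right) \left(-1\right) = 2$)
$y = -16$ ($y = \left(1 - 5\right) 4 = \left(-4\right) 4 = -16$)
$I{\left(n \right)} = -2 + n$ ($I{\left(n \right)} = n - 2 = -2 + n$)
$I{\left(- \frac{6}{U{\left(2 \right)}} \right)} y 31 = \left(-2 - \frac{6}{2}\right) \left(-16\right) 31 = \left(-2 - 3\right) \left(-16\right) 31 = \left(-5\right) \left(-16\right) 31 = 80 \cdot 31 = 2480$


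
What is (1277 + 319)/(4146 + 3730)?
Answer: 399/1969 ≈ 0.20264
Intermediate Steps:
(1277 + 319)/(4146 + 3730) = 1596/7876 = 1596*(1/7876) = 399/1969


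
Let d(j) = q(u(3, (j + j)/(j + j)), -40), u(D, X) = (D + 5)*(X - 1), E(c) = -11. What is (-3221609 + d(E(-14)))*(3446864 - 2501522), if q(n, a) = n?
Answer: -3045522295278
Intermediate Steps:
u(D, X) = (-1 + X)*(5 + D) (u(D, X) = (5 + D)*(-1 + X) = (-1 + X)*(5 + D))
d(j) = 0 (d(j) = -5 - 1*3 + 5*((j + j)/(j + j)) + 3*((j + j)/(j + j)) = -5 - 3 + 5*((2*j)/((2*j))) + 3*((2*j)/((2*j))) = -5 - 3 + 5*((2*j)*(1/(2*j))) + 3*((2*j)*(1/(2*j))) = -5 - 3 + 5*1 + 3*1 = -5 - 3 + 5 + 3 = 0)
(-3221609 + d(E(-14)))*(3446864 - 2501522) = (-3221609 + 0)*(3446864 - 2501522) = -3221609*945342 = -3045522295278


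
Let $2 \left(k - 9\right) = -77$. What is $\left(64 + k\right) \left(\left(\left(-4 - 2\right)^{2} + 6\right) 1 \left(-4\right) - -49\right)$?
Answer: $- \frac{8211}{2} \approx -4105.5$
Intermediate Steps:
$k = - \frac{59}{2}$ ($k = 9 + \frac{1}{2} \left(-77\right) = 9 - \frac{77}{2} = - \frac{59}{2} \approx -29.5$)
$\left(64 + k\right) \left(\left(\left(-4 - 2\right)^{2} + 6\right) 1 \left(-4\right) - -49\right) = \left(64 - \frac{59}{2}\right) \left(\left(\left(-4 - 2\right)^{2} + 6\right) 1 \left(-4\right) - -49\right) = \frac{69 \left(\left(\left(-6\right)^{2} + 6\right) \left(-4\right) + 49\right)}{2} = \frac{69 \left(\left(36 + 6\right) \left(-4\right) + 49\right)}{2} = \frac{69 \left(42 \left(-4\right) + 49\right)}{2} = \frac{69 \left(-168 + 49\right)}{2} = \frac{69}{2} \left(-119\right) = - \frac{8211}{2}$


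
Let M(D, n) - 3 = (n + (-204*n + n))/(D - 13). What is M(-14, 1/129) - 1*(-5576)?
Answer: 19431859/3483 ≈ 5579.1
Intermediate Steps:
M(D, n) = 3 - 202*n/(-13 + D) (M(D, n) = 3 + (n + (-204*n + n))/(D - 13) = 3 + (n - 203*n)/(-13 + D) = 3 + (-202*n)/(-13 + D) = 3 - 202*n/(-13 + D))
M(-14, 1/129) - 1*(-5576) = (-39 - 202/129 + 3*(-14))/(-13 - 14) - 1*(-5576) = (-39 - 202*1/129 - 42)/(-27) + 5576 = -(-39 - 202/129 - 42)/27 + 5576 = -1/27*(-10651/129) + 5576 = 10651/3483 + 5576 = 19431859/3483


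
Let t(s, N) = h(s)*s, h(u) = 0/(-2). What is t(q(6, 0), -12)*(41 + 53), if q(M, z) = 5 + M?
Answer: 0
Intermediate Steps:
h(u) = 0 (h(u) = 0*(-1/2) = 0)
t(s, N) = 0 (t(s, N) = 0*s = 0)
t(q(6, 0), -12)*(41 + 53) = 0*(41 + 53) = 0*94 = 0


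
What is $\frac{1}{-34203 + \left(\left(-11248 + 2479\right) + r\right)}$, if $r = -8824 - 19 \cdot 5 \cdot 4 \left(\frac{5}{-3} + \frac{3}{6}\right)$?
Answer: $- \frac{3}{154058} \approx -1.9473 \cdot 10^{-5}$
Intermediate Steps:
$r = - \frac{25142}{3}$ ($r = -8824 - 19 \cdot 20 \left(5 \left(- \frac{1}{3}\right) + 3 \cdot \frac{1}{6}\right) = -8824 - 380 \left(- \frac{5}{3} + \frac{1}{2}\right) = -8824 - 380 \left(- \frac{7}{6}\right) = -8824 - - \frac{1330}{3} = -8824 + \frac{1330}{3} = - \frac{25142}{3} \approx -8380.7$)
$\frac{1}{-34203 + \left(\left(-11248 + 2479\right) + r\right)} = \frac{1}{-34203 + \left(\left(-11248 + 2479\right) - \frac{25142}{3}\right)} = \frac{1}{-34203 - \frac{51449}{3}} = \frac{1}{- \frac{154058}{3}} = - \frac{3}{154058}$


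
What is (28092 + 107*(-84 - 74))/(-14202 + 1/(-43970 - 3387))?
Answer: -31160906/39562595 ≈ -0.78764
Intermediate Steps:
(28092 + 107*(-84 - 74))/(-14202 + 1/(-43970 - 3387)) = (28092 + 107*(-158))/(-14202 + 1/(-47357)) = (28092 - 16906)/(-14202 - 1/47357) = 11186/(-672564115/47357) = 11186*(-47357/672564115) = -31160906/39562595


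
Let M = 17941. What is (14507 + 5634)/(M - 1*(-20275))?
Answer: 20141/38216 ≈ 0.52703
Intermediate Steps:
(14507 + 5634)/(M - 1*(-20275)) = (14507 + 5634)/(17941 - 1*(-20275)) = 20141/(17941 + 20275) = 20141/38216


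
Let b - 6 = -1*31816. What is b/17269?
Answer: -31810/17269 ≈ -1.8420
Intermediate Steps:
b = -31810 (b = 6 - 1*31816 = 6 - 31816 = -31810)
b/17269 = -31810/17269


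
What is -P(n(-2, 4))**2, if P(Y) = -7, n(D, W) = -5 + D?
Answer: -49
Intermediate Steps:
-P(n(-2, 4))**2 = -1*(-7)**2 = -1*49 = -49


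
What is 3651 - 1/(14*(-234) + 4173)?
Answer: 3274946/897 ≈ 3651.0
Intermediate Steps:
3651 - 1/(14*(-234) + 4173) = 3651 - 1/(-3276 + 4173) = 3651 - 1/897 = 3274946/897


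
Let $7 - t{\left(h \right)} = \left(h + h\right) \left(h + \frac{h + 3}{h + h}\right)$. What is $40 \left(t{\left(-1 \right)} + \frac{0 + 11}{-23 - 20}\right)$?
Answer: $\frac{4720}{43} \approx 109.77$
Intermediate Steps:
$t{\left(h \right)} = 7 - 2 h \left(h + \frac{3 + h}{2 h}\right)$ ($t{\left(h \right)} = 7 - \left(h + h\right) \left(h + \frac{h + 3}{h + h}\right) = 7 - 2 h \left(h + \frac{3 + h}{2 h}\right)$)
$40 \left(t{\left(-1 \right)} + \frac{0 + 11}{-23 - 20}\right) = 40 \left(\left(4 - -1 - 2 \left(-1\right)^{2}\right) + \frac{0 + 11}{-23 - 20}\right) = 40 \left(\left(4 + 1 - 2\right) + \frac{11}{-43}\right) = 40 \left(\left(4 + 1 - 2\right) + 11 \left(- \frac{1}{43}\right)\right) = 40 \left(3 - \frac{11}{43}\right) = 40 \cdot \frac{118}{43} = \frac{4720}{43}$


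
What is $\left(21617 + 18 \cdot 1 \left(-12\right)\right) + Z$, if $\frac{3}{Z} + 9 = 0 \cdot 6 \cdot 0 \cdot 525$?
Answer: $\frac{64202}{3} \approx 21401.0$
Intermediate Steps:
$Z = - \frac{1}{3}$ ($Z = \frac{3}{-9 + 0 \cdot 6 \cdot 0 \cdot 525} = \frac{3}{-9 + 0 \cdot 0 \cdot 525} = \frac{3}{-9 + 0 \cdot 525} = \frac{3}{-9 + 0} = \frac{3}{-9} = 3 \left(- \frac{1}{9}\right) = - \frac{1}{3} \approx -0.33333$)
$\left(21617 + 18 \cdot 1 \left(-12\right)\right) + Z = \left(21617 + 18 \cdot 1 \left(-12\right)\right) - \frac{1}{3} = \left(21617 + 18 \left(-12\right)\right) - \frac{1}{3} = \left(21617 - 216\right) - \frac{1}{3} = 21401 - \frac{1}{3} = \frac{64202}{3}$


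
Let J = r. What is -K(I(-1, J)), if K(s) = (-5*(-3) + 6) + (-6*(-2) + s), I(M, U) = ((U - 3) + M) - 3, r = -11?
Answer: -15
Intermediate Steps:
J = -11
I(M, U) = -6 + M + U (I(M, U) = ((-3 + U) + M) - 3 = (-3 + M + U) - 3 = -6 + M + U)
K(s) = 33 + s (K(s) = (15 + 6) + (12 + s) = 21 + (12 + s) = 33 + s)
-K(I(-1, J)) = -(33 + (-6 - 1 - 11)) = -(33 - 18) = -1*15 = -15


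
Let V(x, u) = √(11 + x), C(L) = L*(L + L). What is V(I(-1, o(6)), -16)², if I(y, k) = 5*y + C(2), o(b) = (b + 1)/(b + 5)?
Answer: 14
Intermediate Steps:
C(L) = 2*L² (C(L) = L*(2*L) = 2*L²)
o(b) = (1 + b)/(5 + b)
I(y, k) = 8 + 5*y (I(y, k) = 5*y + 2*2² = 5*y + 2*4 = 5*y + 8 = 8 + 5*y)
V(I(-1, o(6)), -16)² = (√(11 + (8 + 5*(-1))))² = (√(11 + (8 - 5)))² = (√(11 + 3))² = (√14)² = 14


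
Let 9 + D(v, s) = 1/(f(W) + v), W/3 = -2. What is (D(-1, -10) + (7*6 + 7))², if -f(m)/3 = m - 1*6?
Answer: 1962801/1225 ≈ 1602.3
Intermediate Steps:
W = -6 (W = 3*(-2) = -6)
f(m) = 18 - 3*m (f(m) = -3*(m - 1*6) = -3*(m - 6) = -3*(-6 + m) = 18 - 3*m)
D(v, s) = -9 + 1/(36 + v) (D(v, s) = -9 + 1/((18 - 3*(-6)) + v) = -9 + 1/((18 + 18) + v) = -9 + 1/(36 + v))
(D(-1, -10) + (7*6 + 7))² = ((-323 - 9*(-1))/(36 - 1) + (7*6 + 7))² = ((-323 + 9)/35 + (42 + 7))² = ((1/35)*(-314) + 49)² = (-314/35 + 49)² = (1401/35)² = 1962801/1225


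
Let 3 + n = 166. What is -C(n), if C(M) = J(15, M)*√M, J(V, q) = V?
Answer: -15*√163 ≈ -191.51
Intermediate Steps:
n = 163 (n = -3 + 166 = 163)
C(M) = 15*√M
-C(n) = -15*√163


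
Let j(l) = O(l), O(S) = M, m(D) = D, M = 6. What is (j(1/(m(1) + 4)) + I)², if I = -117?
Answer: 12321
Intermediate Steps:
O(S) = 6
j(l) = 6
(j(1/(m(1) + 4)) + I)² = (6 - 117)² = (-111)² = 12321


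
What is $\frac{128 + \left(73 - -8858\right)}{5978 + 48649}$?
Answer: $\frac{9059}{54627} \approx 0.16583$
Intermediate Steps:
$\frac{128 + \left(73 - -8858\right)}{5978 + 48649} = \frac{128 + \left(73 + 8858\right)}{54627} = \left(128 + 8931\right) \frac{1}{54627} = 9059 \cdot \frac{1}{54627} = \frac{9059}{54627}$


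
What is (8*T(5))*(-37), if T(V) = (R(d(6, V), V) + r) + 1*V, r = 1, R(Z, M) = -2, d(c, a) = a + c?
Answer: -1184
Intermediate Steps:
T(V) = -1 + V (T(V) = (-2 + 1) + 1*V = -1 + V)
(8*T(5))*(-37) = (8*(-1 + 5))*(-37) = (8*4)*(-37) = 32*(-37) = -1184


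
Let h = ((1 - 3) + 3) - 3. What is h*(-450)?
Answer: 900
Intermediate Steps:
h = -2 (h = (-2 + 3) - 3 = 1 - 3 = -2)
h*(-450) = -2*(-450) = 900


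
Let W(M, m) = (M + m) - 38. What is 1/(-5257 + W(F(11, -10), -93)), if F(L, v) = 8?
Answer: -1/5380 ≈ -0.00018587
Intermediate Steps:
W(M, m) = -38 + M + m
1/(-5257 + W(F(11, -10), -93)) = 1/(-5257 + (-38 + 8 - 93)) = 1/(-5257 - 123) = 1/(-5380) = -1/5380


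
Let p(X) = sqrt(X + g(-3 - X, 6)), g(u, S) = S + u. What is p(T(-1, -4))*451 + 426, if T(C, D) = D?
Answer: 426 + 451*sqrt(3) ≈ 1207.2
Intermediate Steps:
p(X) = sqrt(3) (p(X) = sqrt(X + (6 + (-3 - X))) = sqrt(X + (3 - X)) = sqrt(3))
p(T(-1, -4))*451 + 426 = sqrt(3)*451 + 426 = 451*sqrt(3) + 426 = 426 + 451*sqrt(3)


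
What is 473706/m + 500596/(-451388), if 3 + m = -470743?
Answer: -56184846068/26561136931 ≈ -2.1153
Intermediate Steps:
m = -470746 (m = -3 - 470743 = -470746)
473706/m + 500596/(-451388) = 473706/(-470746) + 500596/(-451388) = 473706*(-1/470746) + 500596*(-1/451388) = -236853/235373 - 125149/112847 = -56184846068/26561136931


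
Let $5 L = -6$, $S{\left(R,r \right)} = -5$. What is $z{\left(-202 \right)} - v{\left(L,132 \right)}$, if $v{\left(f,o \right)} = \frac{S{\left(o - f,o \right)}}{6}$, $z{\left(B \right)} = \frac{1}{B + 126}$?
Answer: $\frac{187}{228} \approx 0.82018$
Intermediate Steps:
$z{\left(B \right)} = \frac{1}{126 + B}$
$L = - \frac{6}{5}$ ($L = \frac{1}{5} \left(-6\right) = - \frac{6}{5} \approx -1.2$)
$v{\left(f,o \right)} = - \frac{5}{6}$
$z{\left(-202 \right)} - v{\left(L,132 \right)} = \frac{1}{126 - 202} - - \frac{5}{6} = \frac{1}{-76} + \frac{5}{6} = - \frac{1}{76} + \frac{5}{6} = \frac{187}{228}$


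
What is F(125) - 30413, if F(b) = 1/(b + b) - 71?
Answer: -7620999/250 ≈ -30484.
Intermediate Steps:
F(b) = -71 + 1/(2*b) (F(b) = 1/(2*b) - 71 = -71 + 1/(2*b))
F(125) - 30413 = (-71 + (1/2)/125) - 30413 = (-71 + (1/2)*(1/125)) - 30413 = (-71 + 1/250) - 30413 = -17749/250 - 30413 = -7620999/250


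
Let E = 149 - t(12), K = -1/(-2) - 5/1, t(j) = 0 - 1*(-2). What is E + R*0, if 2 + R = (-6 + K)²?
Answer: 147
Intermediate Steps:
t(j) = 2 (t(j) = 0 + 2 = 2)
K = -9/2 (K = -1*(-½) - 5*1 = ½ - 5 = -9/2 ≈ -4.5000)
R = 433/4 (R = -2 + (-6 - 9/2)² = -2 + (-21/2)² = -2 + 441/4 = 433/4 ≈ 108.25)
E = 147 (E = 149 - 1*2 = 149 - 2 = 147)
E + R*0 = 147 + (433/4)*0 = 147 + 0 = 147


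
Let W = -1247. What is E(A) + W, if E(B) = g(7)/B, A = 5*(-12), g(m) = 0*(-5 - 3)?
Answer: -1247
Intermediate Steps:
g(m) = 0 (g(m) = 0*(-8) = 0)
A = -60
E(B) = 0 (E(B) = 0/B = 0)
E(A) + W = 0 - 1247 = -1247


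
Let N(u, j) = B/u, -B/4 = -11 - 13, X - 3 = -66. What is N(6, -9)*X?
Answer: -1008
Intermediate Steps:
X = -63 (X = 3 - 66 = -63)
B = 96 (B = -4*(-11 - 13) = -4*(-24) = 96)
N(u, j) = 96/u
N(6, -9)*X = (96/6)*(-63) = (96*(⅙))*(-63) = 16*(-63) = -1008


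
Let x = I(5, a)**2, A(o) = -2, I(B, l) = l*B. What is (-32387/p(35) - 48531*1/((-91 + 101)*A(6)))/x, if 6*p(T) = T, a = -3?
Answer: -48619/3500 ≈ -13.891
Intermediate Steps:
I(B, l) = B*l
p(T) = T/6
x = 225 (x = (5*(-3))**2 = (-15)**2 = 225)
(-32387/p(35) - 48531*1/((-91 + 101)*A(6)))/x = (-32387/((1/6)*35) - 48531*(-1/(2*(-91 + 101))))/225 = (-32387/35/6 - 48531/(10*(-2)))*(1/225) = (-32387*6/35 - 48531/(-20))*(1/225) = (-194322/35 - 48531*(-1/20))*(1/225) = (-194322/35 + 48531/20)*(1/225) = -437571/140*1/225 = -48619/3500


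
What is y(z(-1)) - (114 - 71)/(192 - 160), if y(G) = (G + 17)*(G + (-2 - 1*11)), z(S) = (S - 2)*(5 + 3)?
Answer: 8245/32 ≈ 257.66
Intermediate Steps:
z(S) = -16 + 8*S (z(S) = (-2 + S)*8 = -16 + 8*S)
y(G) = (-13 + G)*(17 + G) (y(G) = (17 + G)*(G + (-2 - 11)) = (17 + G)*(G - 13) = (17 + G)*(-13 + G) = (-13 + G)*(17 + G))
y(z(-1)) - (114 - 71)/(192 - 160) = (-221 + (-16 + 8*(-1))² + 4*(-16 + 8*(-1))) - (114 - 71)/(192 - 160) = (-221 + (-16 - 8)² + 4*(-16 - 8)) - 43/32 = (-221 + (-24)² + 4*(-24)) - 43/32 = (-221 + 576 - 96) - 1*43/32 = 259 - 43/32 = 8245/32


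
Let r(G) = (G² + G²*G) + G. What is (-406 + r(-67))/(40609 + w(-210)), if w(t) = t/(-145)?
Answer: -8605663/1177703 ≈ -7.3072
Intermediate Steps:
w(t) = -t/145 (w(t) = t*(-1/145) = -t/145)
r(G) = G + G² + G³ (r(G) = (G² + G³) + G = G + G² + G³)
(-406 + r(-67))/(40609 + w(-210)) = (-406 - 67*(1 - 67 + (-67)²))/(40609 - 1/145*(-210)) = (-406 - 67*(1 - 67 + 4489))/(40609 + 42/29) = (-406 - 67*4423)/(1177703/29) = (-406 - 296341)*(29/1177703) = -296747*29/1177703 = -8605663/1177703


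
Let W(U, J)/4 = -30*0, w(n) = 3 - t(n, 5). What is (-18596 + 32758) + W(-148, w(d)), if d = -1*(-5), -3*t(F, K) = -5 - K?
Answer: 14162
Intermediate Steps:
t(F, K) = 5/3 + K/3 (t(F, K) = -(-5 - K)/3 = 5/3 + K/3)
d = 5
w(n) = -1/3 (w(n) = 3 - (5/3 + (1/3)*5) = 3 - (5/3 + 5/3) = 3 - 1*10/3 = 3 - 10/3 = -1/3)
W(U, J) = 0 (W(U, J) = 4*(-30*0) = 4*0 = 0)
(-18596 + 32758) + W(-148, w(d)) = (-18596 + 32758) + 0 = 14162 + 0 = 14162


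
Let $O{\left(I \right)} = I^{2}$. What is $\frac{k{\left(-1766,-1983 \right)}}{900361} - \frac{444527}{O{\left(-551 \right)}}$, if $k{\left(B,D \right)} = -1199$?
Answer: $- \frac{36418071986}{24850045451} \approx -1.4655$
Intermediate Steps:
$\frac{k{\left(-1766,-1983 \right)}}{900361} - \frac{444527}{O{\left(-551 \right)}} = - \frac{1199}{900361} - \frac{444527}{\left(-551\right)^{2}} = \left(-1199\right) \frac{1}{900361} - \frac{444527}{303601} = - \frac{109}{81851} - \frac{444527}{303601} = - \frac{36418071986}{24850045451}$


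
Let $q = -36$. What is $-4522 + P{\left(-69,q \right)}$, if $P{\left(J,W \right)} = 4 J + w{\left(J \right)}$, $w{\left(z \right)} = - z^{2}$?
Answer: $-9559$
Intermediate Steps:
$P{\left(J,W \right)} = - J^{2} + 4 J$ ($P{\left(J,W \right)} = 4 J - J^{2} = - J^{2} + 4 J$)
$-4522 + P{\left(-69,q \right)} = -4522 - 69 \left(4 - -69\right) = -4522 - 69 \left(4 + 69\right) = -4522 - 5037 = -9559$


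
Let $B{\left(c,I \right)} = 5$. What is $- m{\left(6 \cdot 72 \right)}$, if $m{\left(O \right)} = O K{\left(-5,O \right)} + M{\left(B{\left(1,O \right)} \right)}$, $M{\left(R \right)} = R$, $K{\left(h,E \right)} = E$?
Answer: $-186629$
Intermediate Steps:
$m{\left(O \right)} = 5 + O^{2}$ ($m{\left(O \right)} = O O + 5 = O^{2} + 5 = 5 + O^{2}$)
$- m{\left(6 \cdot 72 \right)} = - (5 + \left(6 \cdot 72\right)^{2}) = - (5 + 432^{2}) = - (5 + 186624) = \left(-1\right) 186629 = -186629$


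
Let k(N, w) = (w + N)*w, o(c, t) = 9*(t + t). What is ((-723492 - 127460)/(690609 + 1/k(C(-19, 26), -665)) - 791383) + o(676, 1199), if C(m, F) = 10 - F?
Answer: -120378842037642533/156376322393 ≈ -7.6980e+5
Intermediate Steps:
o(c, t) = 18*t (o(c, t) = 9*(2*t) = 18*t)
k(N, w) = w*(N + w) (k(N, w) = (N + w)*w = w*(N + w))
((-723492 - 127460)/(690609 + 1/k(C(-19, 26), -665)) - 791383) + o(676, 1199) = ((-723492 - 127460)/(690609 + 1/(-665*((10 - 1*26) - 665))) - 791383) + 18*1199 = (-850952/(690609 + 1/(-665*((10 - 26) - 665))) - 791383) + 21582 = (-850952/(690609 + 1/(-665*(-16 - 665))) - 791383) + 21582 = (-850952/(690609 + 1/(-665*(-681))) - 791383) + 21582 = (-850952/(690609 + 1/452865) - 791383) + 21582 = (-850952/312752644786/452865 - 791383) + 21582 = (-850952*452865/312752644786 - 791383) + 21582 = (-192683188740/156376322393 - 791383) + 21582 = -123753755827528259/156376322393 + 21582 = -120378842037642533/156376322393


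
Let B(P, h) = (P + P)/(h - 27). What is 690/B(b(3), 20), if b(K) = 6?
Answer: -805/2 ≈ -402.50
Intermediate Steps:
B(P, h) = 2*P/(-27 + h) (B(P, h) = (2*P)/(-27 + h) = 2*P/(-27 + h))
690/B(b(3), 20) = 690/((2*6/(-27 + 20))) = 690/((2*6/(-7))) = 690/((2*6*(-1/7))) = 690/(-12/7) = 690*(-7/12) = -805/2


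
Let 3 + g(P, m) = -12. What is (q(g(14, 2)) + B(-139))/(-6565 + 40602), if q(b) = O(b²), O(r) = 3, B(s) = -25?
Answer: -22/34037 ≈ -0.00064636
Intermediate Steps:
g(P, m) = -15 (g(P, m) = -3 - 12 = -15)
q(b) = 3
(q(g(14, 2)) + B(-139))/(-6565 + 40602) = (3 - 25)/(-6565 + 40602) = -22/34037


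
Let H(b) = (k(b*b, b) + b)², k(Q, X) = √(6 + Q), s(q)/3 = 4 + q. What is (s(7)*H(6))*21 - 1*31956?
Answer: 22098 + 8316*√42 ≈ 75992.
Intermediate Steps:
s(q) = 12 + 3*q (s(q) = 3*(4 + q) = 12 + 3*q)
H(b) = (b + √(6 + b²))² (H(b) = (√(6 + b*b) + b)² = (√(6 + b²) + b)² = (b + √(6 + b²))²)
(s(7)*H(6))*21 - 1*31956 = ((12 + 3*7)*(6 + √(6 + 6²))²)*21 - 1*31956 = ((12 + 21)*(6 + √(6 + 36))²)*21 - 31956 = (33*(6 + √42)²)*21 - 31956 = 693*(6 + √42)² - 31956 = -31956 + 693*(6 + √42)²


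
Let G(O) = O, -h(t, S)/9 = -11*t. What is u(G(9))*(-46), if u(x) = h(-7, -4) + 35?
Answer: 30268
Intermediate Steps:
h(t, S) = 99*t (h(t, S) = -(-99)*t = 99*t)
u(x) = -658 (u(x) = 99*(-7) + 35 = -693 + 35 = -658)
u(G(9))*(-46) = -658*(-46) = 30268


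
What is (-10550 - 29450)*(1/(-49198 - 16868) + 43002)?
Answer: -56819402620000/33033 ≈ -1.7201e+9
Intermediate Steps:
(-10550 - 29450)*(1/(-49198 - 16868) + 43002) = -40000*(1/(-66066) + 43002) = -40000*(-1/66066 + 43002) = -40000*2840970131/66066 = -56819402620000/33033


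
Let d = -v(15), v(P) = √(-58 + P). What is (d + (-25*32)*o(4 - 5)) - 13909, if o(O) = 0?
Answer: -13909 - I*√43 ≈ -13909.0 - 6.5574*I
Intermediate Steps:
d = -I*√43 (d = -√(-58 + 15) = -√(-43) = -I*√43 ≈ -6.5574*I)
(d + (-25*32)*o(4 - 5)) - 13909 = (-I*√43 - 25*32*0) - 13909 = (-I*√43 - 800*0) - 13909 = (-I*√43 + 0) - 13909 = -I*√43 - 13909 = -13909 - I*√43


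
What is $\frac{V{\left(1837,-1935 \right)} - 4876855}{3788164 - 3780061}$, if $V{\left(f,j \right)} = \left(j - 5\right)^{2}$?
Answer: $- \frac{371085}{2701} \approx -137.39$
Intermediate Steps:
$V{\left(f,j \right)} = \left(-5 + j\right)^{2}$
$\frac{V{\left(1837,-1935 \right)} - 4876855}{3788164 - 3780061} = \frac{\left(-5 - 1935\right)^{2} - 4876855}{3788164 - 3780061} = \frac{\left(-1940\right)^{2} - 4876855}{8103} = \left(3763600 - 4876855\right) \frac{1}{8103} = \left(-1113255\right) \frac{1}{8103} = - \frac{371085}{2701}$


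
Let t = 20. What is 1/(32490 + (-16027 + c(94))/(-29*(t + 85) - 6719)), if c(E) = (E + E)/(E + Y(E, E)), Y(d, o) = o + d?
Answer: 29292/951745159 ≈ 3.0777e-5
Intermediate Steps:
Y(d, o) = d + o
c(E) = ⅔ (c(E) = (E + E)/(E + (E + E)) = (2*E)/(E + 2*E) = (2*E)/((3*E)) = (2*E)*(1/(3*E)) = ⅔)
1/(32490 + (-16027 + c(94))/(-29*(t + 85) - 6719)) = 1/(32490 + (-16027 + ⅔)/(-29*(20 + 85) - 6719)) = 1/(32490 - 48079/(3*(-29*105 - 6719))) = 1/(32490 - 48079/(3*(-3045 - 6719))) = 1/(32490 - 48079/3/(-9764)) = 1/(32490 - 48079/3*(-1/9764)) = 1/(32490 + 48079/29292) = 1/(951745159/29292) = 29292/951745159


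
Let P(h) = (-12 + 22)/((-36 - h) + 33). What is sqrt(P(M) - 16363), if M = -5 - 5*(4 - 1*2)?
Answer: I*sqrt(589038)/6 ≈ 127.91*I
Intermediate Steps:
M = -15 (M = -5 - 5*(4 - 2) = -5 - 5*2 = -5 - 10 = -15)
P(h) = 10/(-3 - h)
sqrt(P(M) - 16363) = sqrt(-10/(3 - 15) - 16363) = sqrt(-10/(-12) - 16363) = sqrt(-10*(-1/12) - 16363) = sqrt(5/6 - 16363) = sqrt(-98173/6) = I*sqrt(589038)/6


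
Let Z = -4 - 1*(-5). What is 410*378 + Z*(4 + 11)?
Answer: 154995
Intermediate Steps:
Z = 1 (Z = -4 + 5 = 1)
410*378 + Z*(4 + 11) = 410*378 + 1*(4 + 11) = 154980 + 1*15 = 154980 + 15 = 154995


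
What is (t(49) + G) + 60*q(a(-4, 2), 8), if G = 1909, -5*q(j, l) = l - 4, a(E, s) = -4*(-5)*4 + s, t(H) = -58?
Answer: 1803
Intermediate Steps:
a(E, s) = 80 + s (a(E, s) = 20*4 + s = 80 + s)
q(j, l) = 4/5 - l/5 (q(j, l) = -(l - 4)/5 = -(-4 + l)/5 = 4/5 - l/5)
(t(49) + G) + 60*q(a(-4, 2), 8) = (-58 + 1909) + 60*(4/5 - 1/5*8) = 1851 + 60*(4/5 - 8/5) = 1851 + 60*(-4/5) = 1851 - 48 = 1803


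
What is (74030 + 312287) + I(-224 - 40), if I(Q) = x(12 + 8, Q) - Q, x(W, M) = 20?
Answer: 386601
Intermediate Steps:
I(Q) = 20 - Q
(74030 + 312287) + I(-224 - 40) = (74030 + 312287) + (20 - (-224 - 40)) = 386317 + (20 - 1*(-264)) = 386317 + (20 + 264) = 386317 + 284 = 386601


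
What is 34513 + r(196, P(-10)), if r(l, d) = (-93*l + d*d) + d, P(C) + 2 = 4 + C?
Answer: 16341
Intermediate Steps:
P(C) = 2 + C (P(C) = -2 + (4 + C) = 2 + C)
r(l, d) = d + d² - 93*l (r(l, d) = (-93*l + d²) + d = (d² - 93*l) + d = d + d² - 93*l)
34513 + r(196, P(-10)) = 34513 + ((2 - 10) + (2 - 10)² - 93*196) = 34513 + (-8 + (-8)² - 18228) = 34513 + (-8 + 64 - 18228) = 34513 - 18172 = 16341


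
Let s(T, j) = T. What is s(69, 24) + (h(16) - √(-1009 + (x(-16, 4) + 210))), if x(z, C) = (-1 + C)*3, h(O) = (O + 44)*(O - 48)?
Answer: -1851 - I*√790 ≈ -1851.0 - 28.107*I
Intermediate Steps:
h(O) = (-48 + O)*(44 + O) (h(O) = (44 + O)*(-48 + O) = (-48 + O)*(44 + O))
x(z, C) = -3 + 3*C
s(69, 24) + (h(16) - √(-1009 + (x(-16, 4) + 210))) = 69 + ((-2112 + 16² - 4*16) - √(-1009 + ((-3 + 3*4) + 210))) = 69 + ((-2112 + 256 - 64) - √(-1009 + ((-3 + 12) + 210))) = 69 + (-1920 - √(-1009 + (9 + 210))) = 69 + (-1920 - √(-1009 + 219)) = 69 + (-1920 - √(-790)) = 69 + (-1920 - I*√790) = -1851 - I*√790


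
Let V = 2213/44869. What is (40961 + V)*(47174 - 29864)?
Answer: 31813725683820/44869 ≈ 7.0904e+8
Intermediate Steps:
V = 2213/44869 (V = 2213*(1/44869) = 2213/44869 ≈ 0.049321)
(40961 + V)*(47174 - 29864) = (40961 + 2213/44869)*(47174 - 29864) = (1837881322/44869)*17310 = 31813725683820/44869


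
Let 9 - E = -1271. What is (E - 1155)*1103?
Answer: 137875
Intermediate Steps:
E = 1280 (E = 9 - 1*(-1271) = 9 + 1271 = 1280)
(E - 1155)*1103 = (1280 - 1155)*1103 = 125*1103 = 137875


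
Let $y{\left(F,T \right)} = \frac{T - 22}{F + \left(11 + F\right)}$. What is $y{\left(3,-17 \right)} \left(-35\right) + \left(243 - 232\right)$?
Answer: $\frac{1552}{17} \approx 91.294$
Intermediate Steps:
$y{\left(F,T \right)} = \frac{-22 + T}{11 + 2 F}$
$y{\left(3,-17 \right)} \left(-35\right) + \left(243 - 232\right) = \frac{-22 - 17}{11 + 2 \cdot 3} \left(-35\right) + \left(243 - 232\right) = \frac{1}{11 + 6} \left(-39\right) \left(-35\right) + \left(243 - 232\right) = \frac{1}{17} \left(-39\right) \left(-35\right) + 11 = \left(- \frac{39}{17}\right) \left(-35\right) + 11 = \frac{1365}{17} + 11 = \frac{1552}{17}$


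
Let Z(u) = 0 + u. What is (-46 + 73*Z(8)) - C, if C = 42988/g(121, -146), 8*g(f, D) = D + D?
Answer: 125250/73 ≈ 1715.8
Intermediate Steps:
Z(u) = u
g(f, D) = D/4 (g(f, D) = (D + D)/8 = (2*D)/8 = D/4)
C = -85976/73 (C = 42988/(((1/4)*(-146))) = 42988/(-73/2) = 42988*(-2/73) = -85976/73 ≈ -1177.8)
(-46 + 73*Z(8)) - C = (-46 + 73*8) - 1*(-85976/73) = (-46 + 584) + 85976/73 = 538 + 85976/73 = 125250/73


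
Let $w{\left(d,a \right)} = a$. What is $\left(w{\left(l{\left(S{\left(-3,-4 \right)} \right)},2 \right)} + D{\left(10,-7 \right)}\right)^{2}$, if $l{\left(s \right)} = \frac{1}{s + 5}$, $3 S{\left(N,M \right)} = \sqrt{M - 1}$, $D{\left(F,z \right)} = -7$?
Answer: $25$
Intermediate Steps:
$S{\left(N,M \right)} = \frac{\sqrt{-1 + M}}{3}$ ($S{\left(N,M \right)} = \frac{\sqrt{M - 1}}{3} = \frac{\sqrt{-1 + M}}{3}$)
$l{\left(s \right)} = \frac{1}{5 + s}$
$\left(w{\left(l{\left(S{\left(-3,-4 \right)} \right)},2 \right)} + D{\left(10,-7 \right)}\right)^{2} = \left(2 - 7\right)^{2} = \left(-5\right)^{2} = 25$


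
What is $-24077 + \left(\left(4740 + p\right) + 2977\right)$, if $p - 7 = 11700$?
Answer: $-4653$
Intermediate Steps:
$p = 11707$ ($p = 7 + 11700 = 11707$)
$-24077 + \left(\left(4740 + p\right) + 2977\right) = -24077 + \left(\left(4740 + 11707\right) + 2977\right) = -24077 + \left(16447 + 2977\right) = -24077 + 19424 = -4653$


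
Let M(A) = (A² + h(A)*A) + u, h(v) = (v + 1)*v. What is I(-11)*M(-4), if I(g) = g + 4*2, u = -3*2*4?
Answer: 168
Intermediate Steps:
u = -24 (u = -6*4 = -24)
I(g) = 8 + g (I(g) = g + 8 = 8 + g)
h(v) = v*(1 + v) (h(v) = (1 + v)*v = v*(1 + v))
M(A) = -24 + A² + A²*(1 + A) (M(A) = (A² + (A*(1 + A))*A) - 24 = (A² + A²*(1 + A)) - 24 = -24 + A² + A²*(1 + A))
I(-11)*M(-4) = (8 - 11)*(-24 + (-4)³ + 2*(-4)²) = -3*(-24 - 64 + 2*16) = -3*(-24 - 64 + 32) = -3*(-56) = 168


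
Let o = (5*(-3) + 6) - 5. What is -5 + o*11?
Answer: -159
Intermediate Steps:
o = -14 (o = (-15 + 6) - 5 = -9 - 5 = -14)
-5 + o*11 = -5 - 14*11 = -5 - 154 = -159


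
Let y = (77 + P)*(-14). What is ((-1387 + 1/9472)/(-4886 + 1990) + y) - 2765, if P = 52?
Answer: -125373561089/27430912 ≈ -4570.5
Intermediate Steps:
y = -1806 (y = (77 + 52)*(-14) = 129*(-14) = -1806)
((-1387 + 1/9472)/(-4886 + 1990) + y) - 2765 = ((-1387 + 1/9472)/(-4886 + 1990) - 1806) - 2765 = ((-1387 + 1/9472)/(-2896) - 1806) - 2765 = (-13137663/9472*(-1/2896) - 1806) - 2765 = (13137663/27430912 - 1806) - 2765 = -49527089409/27430912 - 2765 = -125373561089/27430912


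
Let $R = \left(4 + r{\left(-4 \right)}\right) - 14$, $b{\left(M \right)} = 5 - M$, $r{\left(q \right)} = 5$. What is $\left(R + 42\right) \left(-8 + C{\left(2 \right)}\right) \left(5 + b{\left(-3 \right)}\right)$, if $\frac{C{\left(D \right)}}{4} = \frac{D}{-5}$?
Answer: $- \frac{23088}{5} \approx -4617.6$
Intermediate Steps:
$C{\left(D \right)} = - \frac{4 D}{5}$ ($C{\left(D \right)} = 4 \frac{D}{-5} = 4 D \left(- \frac{1}{5}\right) = 4 \left(- \frac{D}{5}\right) = - \frac{4 D}{5}$)
$R = -5$ ($R = \left(4 + 5\right) - 14 = 9 - 14 = -5$)
$\left(R + 42\right) \left(-8 + C{\left(2 \right)}\right) \left(5 + b{\left(-3 \right)}\right) = \left(-5 + 42\right) \left(-8 - \frac{8}{5}\right) \left(5 + \left(5 - -3\right)\right) = 37 \left(-8 - \frac{8}{5}\right) \left(5 + \left(5 + 3\right)\right) = 37 \left(- \frac{48 \left(5 + 8\right)}{5}\right) = 37 \left(\left(- \frac{48}{5}\right) 13\right) = 37 \left(- \frac{624}{5}\right) = - \frac{23088}{5}$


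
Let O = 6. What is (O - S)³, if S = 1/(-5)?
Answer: 29791/125 ≈ 238.33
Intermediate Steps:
S = -⅕ ≈ -0.20000
(O - S)³ = (6 - 1*(-⅕))³ = (6 + ⅕)³ = (31/5)³ = 29791/125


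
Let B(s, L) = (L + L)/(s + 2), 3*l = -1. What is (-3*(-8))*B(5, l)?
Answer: -16/7 ≈ -2.2857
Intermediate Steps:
l = -⅓ (l = (⅓)*(-1) = -⅓ ≈ -0.33333)
B(s, L) = 2*L/(2 + s) (B(s, L) = (2*L)/(2 + s) = 2*L/(2 + s))
(-3*(-8))*B(5, l) = (-3*(-8))*(2*(-⅓)/(2 + 5)) = 24*(2*(-⅓)/7) = 24*(2*(-⅓)*(⅐)) = 24*(-2/21) = -16/7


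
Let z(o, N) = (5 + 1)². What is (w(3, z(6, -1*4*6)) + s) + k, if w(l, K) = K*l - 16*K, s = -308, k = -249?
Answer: -1025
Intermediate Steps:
z(o, N) = 36 (z(o, N) = 6² = 36)
w(l, K) = -16*K + K*l
(w(3, z(6, -1*4*6)) + s) + k = (36*(-16 + 3) - 308) - 249 = (36*(-13) - 308) - 249 = (-468 - 308) - 249 = -776 - 249 = -1025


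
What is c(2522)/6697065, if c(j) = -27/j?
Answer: -9/5629999310 ≈ -1.5986e-9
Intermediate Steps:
c(j) = -27/j
c(2522)/6697065 = -27/2522/6697065 = -27*1/2522*(1/6697065) = -27/2522*1/6697065 = -9/5629999310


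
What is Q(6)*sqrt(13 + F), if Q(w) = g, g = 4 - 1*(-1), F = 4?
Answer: 5*sqrt(17) ≈ 20.616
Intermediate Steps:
g = 5 (g = 4 + 1 = 5)
Q(w) = 5
Q(6)*sqrt(13 + F) = 5*sqrt(13 + 4) = 5*sqrt(17)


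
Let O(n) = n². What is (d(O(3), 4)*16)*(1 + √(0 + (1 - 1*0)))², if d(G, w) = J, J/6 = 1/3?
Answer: 128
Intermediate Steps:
J = 2 (J = 6/3 = 6*(⅓) = 2)
d(G, w) = 2
(d(O(3), 4)*16)*(1 + √(0 + (1 - 1*0)))² = (2*16)*(1 + √(0 + (1 - 1*0)))² = 32*(1 + √(0 + (1 + 0)))² = 32*(1 + √(0 + 1))² = 32*(1 + √1)² = 32*(1 + 1)² = 32*2² = 32*4 = 128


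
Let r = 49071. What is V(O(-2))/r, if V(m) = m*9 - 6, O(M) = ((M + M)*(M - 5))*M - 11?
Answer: -203/16357 ≈ -0.012411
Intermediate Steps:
O(M) = -11 + 2*M²*(-5 + M) (O(M) = ((2*M)*(-5 + M))*M - 11 = (2*M*(-5 + M))*M - 11 = 2*M²*(-5 + M) - 11 = -11 + 2*M²*(-5 + M))
V(m) = -6 + 9*m (V(m) = 9*m - 6 = -6 + 9*m)
V(O(-2))/r = (-6 + 9*(-11 - 10*(-2)² + 2*(-2)³))/49071 = (-6 + 9*(-11 - 10*4 + 2*(-8)))*(1/49071) = (-6 + 9*(-11 - 40 - 16))*(1/49071) = (-6 + 9*(-67))*(1/49071) = (-6 - 603)*(1/49071) = -609*1/49071 = -203/16357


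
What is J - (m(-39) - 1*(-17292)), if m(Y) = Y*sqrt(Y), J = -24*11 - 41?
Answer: -17597 + 39*I*sqrt(39) ≈ -17597.0 + 243.55*I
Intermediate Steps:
J = -305 (J = -264 - 41 = -305)
m(Y) = Y**(3/2)
J - (m(-39) - 1*(-17292)) = -305 - ((-39)**(3/2) - 1*(-17292)) = -305 - (-39*I*sqrt(39) + 17292) = -305 - (17292 - 39*I*sqrt(39)) = -305 + (-17292 + 39*I*sqrt(39)) = -17597 + 39*I*sqrt(39)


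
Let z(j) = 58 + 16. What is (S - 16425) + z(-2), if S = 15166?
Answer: -1185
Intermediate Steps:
z(j) = 74
(S - 16425) + z(-2) = (15166 - 16425) + 74 = -1259 + 74 = -1185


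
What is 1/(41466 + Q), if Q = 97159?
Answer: 1/138625 ≈ 7.2137e-6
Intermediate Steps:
1/(41466 + Q) = 1/(41466 + 97159) = 1/138625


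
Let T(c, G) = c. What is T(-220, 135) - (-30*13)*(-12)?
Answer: -4900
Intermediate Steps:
T(-220, 135) - (-30*13)*(-12) = -220 - (-30*13)*(-12) = -220 - (-390)*(-12) = -220 - 1*4680 = -220 - 4680 = -4900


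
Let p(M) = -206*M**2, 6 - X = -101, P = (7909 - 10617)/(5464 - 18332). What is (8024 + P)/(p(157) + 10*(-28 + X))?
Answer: -25813885/16332400168 ≈ -0.0015805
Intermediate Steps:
P = 677/3217 (P = -2708/(-12868) = -2708*(-1/12868) = 677/3217 ≈ 0.21044)
X = 107 (X = 6 - 1*(-101) = 6 + 101 = 107)
(8024 + P)/(p(157) + 10*(-28 + X)) = (8024 + 677/3217)/(-206*157**2 + 10*(-28 + 107)) = 25813885/(3217*(-206*24649 + 10*79)) = 25813885/(3217*(-5077694 + 790)) = (25813885/3217)/(-5076904) = (25813885/3217)*(-1/5076904) = -25813885/16332400168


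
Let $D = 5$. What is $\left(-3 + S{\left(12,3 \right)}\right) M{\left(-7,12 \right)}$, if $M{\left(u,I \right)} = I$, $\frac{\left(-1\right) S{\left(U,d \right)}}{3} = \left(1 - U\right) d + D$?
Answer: $972$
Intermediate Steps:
$S{\left(U,d \right)} = -15 - 3 d \left(1 - U\right)$ ($S{\left(U,d \right)} = - 3 \left(\left(1 - U\right) d + 5\right) = - 3 \left(d \left(1 - U\right) + 5\right) = - 3 \left(5 + d \left(1 - U\right)\right) = -15 - 3 d \left(1 - U\right)$)
$\left(-3 + S{\left(12,3 \right)}\right) M{\left(-7,12 \right)} = \left(-3 - \left(24 - 108\right)\right) 12 = \left(-3 - -84\right) 12 = \left(-3 + 84\right) 12 = 81 \cdot 12 = 972$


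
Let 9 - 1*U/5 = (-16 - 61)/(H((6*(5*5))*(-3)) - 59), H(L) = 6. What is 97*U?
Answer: 194000/53 ≈ 3660.4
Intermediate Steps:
U = 2000/53 (U = 45 - 5*(-16 - 61)/(6 - 59) = 45 - (-385)/(-53) = 45 - (-385)*(-1)/53 = 45 - 5*77/53 = 45 - 385/53 = 2000/53 ≈ 37.736)
97*U = 97*(2000/53) = 194000/53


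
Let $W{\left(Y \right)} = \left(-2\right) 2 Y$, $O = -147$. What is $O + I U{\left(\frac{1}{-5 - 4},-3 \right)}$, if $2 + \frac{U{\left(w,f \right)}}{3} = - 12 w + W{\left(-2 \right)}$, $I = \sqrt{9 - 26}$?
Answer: $-147 + 22 i \sqrt{17} \approx -147.0 + 90.708 i$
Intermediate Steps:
$I = i \sqrt{17}$ ($I = \sqrt{-17} = i \sqrt{17} \approx 4.1231 i$)
$W{\left(Y \right)} = - 4 Y$
$U{\left(w,f \right)} = 18 - 36 w$ ($U{\left(w,f \right)} = -6 + 3 \left(- 12 w - -8\right) = -6 + 3 \left(- 12 w + 8\right) = -6 + 3 \left(8 - 12 w\right) = -6 - \left(-24 + 36 w\right) = 18 - 36 w$)
$O + I U{\left(\frac{1}{-5 - 4},-3 \right)} = -147 + i \sqrt{17} \left(18 - \frac{36}{-5 - 4}\right) = -147 + i \sqrt{17} \left(18 - \frac{36}{-9}\right) = -147 + i \sqrt{17} \left(18 - -4\right) = -147 + i \sqrt{17} \left(18 + 4\right) = -147 + i \sqrt{17} \cdot 22 = -147 + 22 i \sqrt{17}$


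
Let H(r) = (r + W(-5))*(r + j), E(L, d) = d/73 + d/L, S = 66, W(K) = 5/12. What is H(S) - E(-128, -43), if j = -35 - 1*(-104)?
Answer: 83783005/9344 ≈ 8966.5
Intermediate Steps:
W(K) = 5/12 (W(K) = 5*(1/12) = 5/12)
E(L, d) = d/73 + d/L (E(L, d) = d*(1/73) + d/L = d/73 + d/L)
j = 69 (j = -35 + 104 = 69)
H(r) = (69 + r)*(5/12 + r) (H(r) = (r + 5/12)*(r + 69) = (5/12 + r)*(69 + r) = (69 + r)*(5/12 + r))
H(S) - E(-128, -43) = (115/4 + 66² + (833/12)*66) - ((1/73)*(-43) - 43/(-128)) = (115/4 + 4356 + 9163/2) - (-43/73 - 43*(-1/128)) = 35865/4 - (-43/73 + 43/128) = 35865/4 - 1*(-2365/9344) = 35865/4 + 2365/9344 = 83783005/9344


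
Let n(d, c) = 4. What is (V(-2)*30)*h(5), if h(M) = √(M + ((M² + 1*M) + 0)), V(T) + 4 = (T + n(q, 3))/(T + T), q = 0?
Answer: -135*√35 ≈ -798.67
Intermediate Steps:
V(T) = -4 + (4 + T)/(2*T) (V(T) = -4 + (T + 4)/(T + T) = -4 + (4 + T)/((2*T)) = -4 + (4 + T)*(1/(2*T)) = -4 + (4 + T)/(2*T))
h(M) = √(M² + 2*M) (h(M) = √(M + ((M² + M) + 0)) = √(M + ((M + M²) + 0)) = √(M + (M + M²)) = √(M² + 2*M))
(V(-2)*30)*h(5) = ((-7/2 + 2/(-2))*30)*√(5*(2 + 5)) = ((-7/2 + 2*(-½))*30)*√(5*7) = ((-7/2 - 1)*30)*√35 = (-9/2*30)*√35 = -135*√35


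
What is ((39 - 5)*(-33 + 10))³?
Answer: -478211768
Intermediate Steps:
((39 - 5)*(-33 + 10))³ = (34*(-23))³ = (-782)³ = -478211768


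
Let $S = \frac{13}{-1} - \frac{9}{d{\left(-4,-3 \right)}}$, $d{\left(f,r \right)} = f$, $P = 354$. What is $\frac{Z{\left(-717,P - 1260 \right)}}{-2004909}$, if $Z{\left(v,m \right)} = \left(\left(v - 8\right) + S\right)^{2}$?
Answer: $- \frac{2887083}{10692848} \approx -0.27$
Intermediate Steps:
$S = - \frac{43}{4}$ ($S = \frac{13}{-1} - \frac{9}{-4} = 13 \left(-1\right) - - \frac{9}{4} = -13 + \frac{9}{4} = - \frac{43}{4} \approx -10.75$)
$Z{\left(v,m \right)} = \left(- \frac{75}{4} + v\right)^{2}$ ($Z{\left(v,m \right)} = \left(\left(v - 8\right) - \frac{43}{4}\right)^{2} = \left(\left(-8 + v\right) - \frac{43}{4}\right)^{2} = \left(- \frac{75}{4} + v\right)^{2}$)
$\frac{Z{\left(-717,P - 1260 \right)}}{-2004909} = \frac{\frac{1}{16} \left(-75 + 4 \left(-717\right)\right)^{2}}{-2004909} = \frac{\left(-75 - 2868\right)^{2}}{16} \left(- \frac{1}{2004909}\right) = \frac{\left(-2943\right)^{2}}{16} \left(- \frac{1}{2004909}\right) = \frac{1}{16} \cdot 8661249 \left(- \frac{1}{2004909}\right) = \frac{8661249}{16} \left(- \frac{1}{2004909}\right) = - \frac{2887083}{10692848}$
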